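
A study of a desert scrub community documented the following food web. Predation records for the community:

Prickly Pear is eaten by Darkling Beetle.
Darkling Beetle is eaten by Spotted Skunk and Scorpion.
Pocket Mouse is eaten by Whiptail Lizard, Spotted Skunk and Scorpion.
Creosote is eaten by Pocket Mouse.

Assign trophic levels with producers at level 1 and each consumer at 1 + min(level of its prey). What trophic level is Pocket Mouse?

Creosote is a producer → level 1.
Pocket Mouse eats Creosote → level 2.

Trophic level 2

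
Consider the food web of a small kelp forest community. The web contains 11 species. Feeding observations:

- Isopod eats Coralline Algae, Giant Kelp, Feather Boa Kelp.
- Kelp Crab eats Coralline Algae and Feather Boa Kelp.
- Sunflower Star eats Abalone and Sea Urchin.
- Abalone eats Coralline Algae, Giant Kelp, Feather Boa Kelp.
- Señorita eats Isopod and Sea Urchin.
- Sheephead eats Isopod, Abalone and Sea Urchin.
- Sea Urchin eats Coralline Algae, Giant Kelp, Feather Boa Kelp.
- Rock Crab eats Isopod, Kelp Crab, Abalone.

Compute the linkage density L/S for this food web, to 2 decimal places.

There are L = 21 links among S = 11 species.
L/S = 21/11 = 1.9091 ≈ 1.91.

L/S = 1.91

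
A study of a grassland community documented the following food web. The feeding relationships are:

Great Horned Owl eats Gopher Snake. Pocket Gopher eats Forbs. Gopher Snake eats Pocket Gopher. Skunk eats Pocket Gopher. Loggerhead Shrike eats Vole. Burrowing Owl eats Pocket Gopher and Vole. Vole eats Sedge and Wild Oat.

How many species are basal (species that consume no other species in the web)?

Basal species (no prey listed): Wild Oat, Forbs, Sedge.
Count: 3.

3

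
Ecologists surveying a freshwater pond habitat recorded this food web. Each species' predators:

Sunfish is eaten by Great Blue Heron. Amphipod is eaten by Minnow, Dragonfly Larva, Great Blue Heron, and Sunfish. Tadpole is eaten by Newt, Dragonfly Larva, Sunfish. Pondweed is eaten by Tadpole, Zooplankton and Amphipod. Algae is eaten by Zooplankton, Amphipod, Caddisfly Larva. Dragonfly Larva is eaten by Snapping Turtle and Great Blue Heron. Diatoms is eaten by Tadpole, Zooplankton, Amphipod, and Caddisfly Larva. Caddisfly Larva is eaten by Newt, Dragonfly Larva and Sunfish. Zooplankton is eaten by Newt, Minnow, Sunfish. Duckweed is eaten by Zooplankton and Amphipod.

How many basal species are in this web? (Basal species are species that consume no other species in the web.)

Basal species (no prey listed): Diatoms, Pondweed, Algae, Duckweed.
Count: 4.

4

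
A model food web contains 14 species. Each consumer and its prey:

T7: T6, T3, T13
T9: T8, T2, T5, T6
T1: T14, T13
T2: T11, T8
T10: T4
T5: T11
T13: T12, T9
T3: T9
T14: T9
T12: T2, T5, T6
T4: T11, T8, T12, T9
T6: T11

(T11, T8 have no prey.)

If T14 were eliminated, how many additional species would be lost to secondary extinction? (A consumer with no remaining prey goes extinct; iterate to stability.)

0

Remove T14.
Every predator of it retains at least one other prey: T1 still has T13.
No consumer loses all prey, so no secondary extinctions occur.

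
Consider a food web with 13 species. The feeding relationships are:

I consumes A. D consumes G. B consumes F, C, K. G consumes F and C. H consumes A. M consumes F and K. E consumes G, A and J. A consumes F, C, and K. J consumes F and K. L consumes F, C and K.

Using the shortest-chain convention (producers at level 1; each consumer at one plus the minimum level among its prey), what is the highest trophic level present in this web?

3

Producers (level 1): K, F, C.
Following each consumer down to its lowest-level prey: K → J → E (levels 1 through 3).
All prey of E (J 2, A 2, G 2) are at level 2 or above, so E is at level 1 + 2 = 3.
Every consumer has at least one prey at level 2 or below, so none exceeds level 3.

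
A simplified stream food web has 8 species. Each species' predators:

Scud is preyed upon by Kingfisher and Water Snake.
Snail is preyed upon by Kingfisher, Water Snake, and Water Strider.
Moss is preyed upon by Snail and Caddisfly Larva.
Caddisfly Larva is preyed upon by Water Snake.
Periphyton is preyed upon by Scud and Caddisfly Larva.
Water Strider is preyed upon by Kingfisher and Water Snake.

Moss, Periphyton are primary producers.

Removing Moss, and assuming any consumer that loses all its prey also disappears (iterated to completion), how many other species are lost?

Remove Moss.
Round 1: Snail (all prey gone) → extinct.
Round 2: Water Strider (all prey gone) → extinct.
No further losses. Total secondary extinctions: 2.

2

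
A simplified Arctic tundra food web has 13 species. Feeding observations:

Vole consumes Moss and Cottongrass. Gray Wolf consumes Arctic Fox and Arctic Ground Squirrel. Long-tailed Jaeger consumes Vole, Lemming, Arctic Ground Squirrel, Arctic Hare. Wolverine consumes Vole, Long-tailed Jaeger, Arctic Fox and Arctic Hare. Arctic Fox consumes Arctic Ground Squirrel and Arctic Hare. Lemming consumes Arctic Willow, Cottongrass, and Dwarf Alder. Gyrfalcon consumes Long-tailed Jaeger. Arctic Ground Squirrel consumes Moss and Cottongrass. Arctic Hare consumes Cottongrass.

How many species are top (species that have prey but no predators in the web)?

Top species (has prey, but nothing eats it): Wolverine, Gyrfalcon, Gray Wolf.
Count: 3.

3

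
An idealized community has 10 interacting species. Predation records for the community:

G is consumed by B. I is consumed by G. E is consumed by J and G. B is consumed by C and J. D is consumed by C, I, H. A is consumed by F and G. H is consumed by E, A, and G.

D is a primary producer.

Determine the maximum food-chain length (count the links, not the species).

5 links

One longest chain: D → H → A → G → B → C.
It has 6 species and 5 links.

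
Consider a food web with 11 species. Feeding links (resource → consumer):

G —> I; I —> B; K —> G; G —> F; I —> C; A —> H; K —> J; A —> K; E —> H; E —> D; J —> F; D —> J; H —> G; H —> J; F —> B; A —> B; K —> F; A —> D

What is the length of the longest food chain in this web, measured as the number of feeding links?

One longest chain: A → H → G → I → C.
It has 5 species and 4 links.

4 links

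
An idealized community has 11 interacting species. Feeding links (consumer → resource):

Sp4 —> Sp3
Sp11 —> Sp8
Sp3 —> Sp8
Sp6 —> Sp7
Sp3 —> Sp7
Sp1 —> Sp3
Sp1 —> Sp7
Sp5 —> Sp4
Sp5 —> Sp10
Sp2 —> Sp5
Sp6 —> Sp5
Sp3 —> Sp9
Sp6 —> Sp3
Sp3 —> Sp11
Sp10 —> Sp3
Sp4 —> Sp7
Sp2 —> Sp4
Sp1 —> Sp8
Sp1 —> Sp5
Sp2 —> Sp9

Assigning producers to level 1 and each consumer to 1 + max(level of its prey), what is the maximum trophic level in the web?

6

Producers (level 1): Sp7, Sp9, Sp8.
Sp8 → Sp11 → Sp3 → Sp4 → Sp5 → Sp6 gives Sp6 level 6.
No species has a prey at level 6, so no species reaches level 7.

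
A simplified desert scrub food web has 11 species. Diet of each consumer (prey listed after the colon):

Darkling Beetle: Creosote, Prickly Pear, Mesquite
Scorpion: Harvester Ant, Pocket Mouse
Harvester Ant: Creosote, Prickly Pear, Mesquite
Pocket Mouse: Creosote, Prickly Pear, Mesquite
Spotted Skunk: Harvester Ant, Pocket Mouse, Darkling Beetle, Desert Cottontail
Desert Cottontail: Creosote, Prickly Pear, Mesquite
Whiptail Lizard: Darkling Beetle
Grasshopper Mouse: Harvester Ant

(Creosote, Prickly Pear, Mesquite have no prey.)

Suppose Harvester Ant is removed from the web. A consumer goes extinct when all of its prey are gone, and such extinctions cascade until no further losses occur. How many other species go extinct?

Remove Harvester Ant.
Round 1: Grasshopper Mouse (all prey gone) → extinct.
No further losses. Total secondary extinctions: 1.

1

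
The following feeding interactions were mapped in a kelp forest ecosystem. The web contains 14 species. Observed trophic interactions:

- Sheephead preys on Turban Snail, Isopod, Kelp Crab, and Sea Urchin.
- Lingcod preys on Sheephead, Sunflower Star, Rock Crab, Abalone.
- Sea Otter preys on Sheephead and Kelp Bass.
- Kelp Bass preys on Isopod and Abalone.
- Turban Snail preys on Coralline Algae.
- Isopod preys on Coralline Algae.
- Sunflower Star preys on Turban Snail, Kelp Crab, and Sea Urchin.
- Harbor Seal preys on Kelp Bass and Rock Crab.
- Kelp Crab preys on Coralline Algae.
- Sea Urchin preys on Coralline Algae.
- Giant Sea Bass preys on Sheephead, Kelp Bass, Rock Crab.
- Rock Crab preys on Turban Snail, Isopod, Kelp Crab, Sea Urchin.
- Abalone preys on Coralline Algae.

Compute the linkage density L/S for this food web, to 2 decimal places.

There are L = 29 links among S = 14 species.
L/S = 29/14 = 2.0714 ≈ 2.07.

L/S = 2.07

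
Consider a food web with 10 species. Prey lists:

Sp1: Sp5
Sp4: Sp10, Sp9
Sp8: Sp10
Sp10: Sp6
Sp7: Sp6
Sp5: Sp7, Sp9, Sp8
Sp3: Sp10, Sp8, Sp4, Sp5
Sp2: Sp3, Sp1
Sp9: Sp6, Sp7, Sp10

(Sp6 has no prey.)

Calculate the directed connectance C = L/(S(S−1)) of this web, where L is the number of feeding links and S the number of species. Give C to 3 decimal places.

The web has S = 10 species and L = 18 feeding links.
C = L / (S(S−1)) = 18 / 90 = 0.2000 ≈ 0.200.

C = 0.200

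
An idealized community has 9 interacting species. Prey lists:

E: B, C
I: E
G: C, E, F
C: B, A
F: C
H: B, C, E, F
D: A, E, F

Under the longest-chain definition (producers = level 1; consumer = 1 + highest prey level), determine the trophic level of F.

Trophic level 3

B is a producer → level 1.
C eats B (level 1); other prey at levels: A 1 → level 2.
F eats C → level 3.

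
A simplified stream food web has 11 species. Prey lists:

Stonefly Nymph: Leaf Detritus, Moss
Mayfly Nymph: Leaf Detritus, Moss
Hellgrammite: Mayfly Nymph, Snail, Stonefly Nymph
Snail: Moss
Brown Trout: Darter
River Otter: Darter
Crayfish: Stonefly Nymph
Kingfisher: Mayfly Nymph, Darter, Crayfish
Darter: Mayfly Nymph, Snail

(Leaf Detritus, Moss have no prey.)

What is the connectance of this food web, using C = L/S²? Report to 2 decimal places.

The web has S = 11 species and L = 16 feeding links.
C = L / S² = 16 / 121 = 0.1322 ≈ 0.13.

C = 0.13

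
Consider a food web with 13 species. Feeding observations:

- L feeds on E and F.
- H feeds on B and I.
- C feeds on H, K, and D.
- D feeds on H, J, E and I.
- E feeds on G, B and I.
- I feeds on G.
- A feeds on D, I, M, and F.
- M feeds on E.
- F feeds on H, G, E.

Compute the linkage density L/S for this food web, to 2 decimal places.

There are L = 23 links among S = 13 species.
L/S = 23/13 = 1.7692 ≈ 1.77.

L/S = 1.77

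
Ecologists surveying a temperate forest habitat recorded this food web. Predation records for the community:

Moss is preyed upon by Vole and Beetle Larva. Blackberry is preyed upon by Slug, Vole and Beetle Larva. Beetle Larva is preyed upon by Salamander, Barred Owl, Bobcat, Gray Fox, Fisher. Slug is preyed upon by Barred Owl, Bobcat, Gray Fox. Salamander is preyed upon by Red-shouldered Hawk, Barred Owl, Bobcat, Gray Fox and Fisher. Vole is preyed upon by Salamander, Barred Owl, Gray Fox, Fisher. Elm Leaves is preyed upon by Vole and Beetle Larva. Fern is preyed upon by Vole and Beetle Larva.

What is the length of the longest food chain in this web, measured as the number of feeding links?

One longest chain: Elm Leaves → Vole → Salamander → Bobcat.
It has 4 species and 3 links.

3 links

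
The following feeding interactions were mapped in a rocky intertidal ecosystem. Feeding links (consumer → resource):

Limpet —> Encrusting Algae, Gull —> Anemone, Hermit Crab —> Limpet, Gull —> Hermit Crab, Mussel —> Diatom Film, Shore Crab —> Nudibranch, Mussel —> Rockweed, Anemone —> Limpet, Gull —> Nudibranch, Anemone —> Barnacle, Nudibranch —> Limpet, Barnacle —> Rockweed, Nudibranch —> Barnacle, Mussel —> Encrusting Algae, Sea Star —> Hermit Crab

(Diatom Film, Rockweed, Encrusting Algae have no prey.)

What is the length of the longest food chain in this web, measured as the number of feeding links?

3 links

One longest chain: Rockweed → Barnacle → Anemone → Gull.
It has 4 species and 3 links.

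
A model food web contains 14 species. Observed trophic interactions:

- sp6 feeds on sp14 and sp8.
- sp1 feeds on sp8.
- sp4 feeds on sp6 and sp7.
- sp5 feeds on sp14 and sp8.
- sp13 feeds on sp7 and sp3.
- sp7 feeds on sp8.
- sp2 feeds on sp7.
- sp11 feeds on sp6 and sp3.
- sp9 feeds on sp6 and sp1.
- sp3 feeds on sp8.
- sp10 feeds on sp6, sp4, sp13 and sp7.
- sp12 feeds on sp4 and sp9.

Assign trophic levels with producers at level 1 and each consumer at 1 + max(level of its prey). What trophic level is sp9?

Trophic level 3

sp8 is a producer → level 1.
sp6 eats sp8 (level 1); other prey at levels: sp14 1 → level 2.
sp9 eats sp6 (level 2); other prey at levels: sp1 2 → level 3.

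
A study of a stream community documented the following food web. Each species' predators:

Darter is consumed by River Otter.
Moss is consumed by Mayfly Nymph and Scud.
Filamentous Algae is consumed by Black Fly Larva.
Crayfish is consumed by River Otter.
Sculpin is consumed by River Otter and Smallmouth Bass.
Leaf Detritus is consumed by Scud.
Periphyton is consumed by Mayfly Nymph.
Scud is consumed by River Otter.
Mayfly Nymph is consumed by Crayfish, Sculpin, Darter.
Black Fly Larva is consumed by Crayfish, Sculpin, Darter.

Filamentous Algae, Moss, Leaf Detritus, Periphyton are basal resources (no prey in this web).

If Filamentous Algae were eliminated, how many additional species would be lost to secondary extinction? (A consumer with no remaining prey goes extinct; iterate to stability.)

Remove Filamentous Algae.
Round 1: Black Fly Larva (all prey gone) → extinct.
No further losses. Total secondary extinctions: 1.

1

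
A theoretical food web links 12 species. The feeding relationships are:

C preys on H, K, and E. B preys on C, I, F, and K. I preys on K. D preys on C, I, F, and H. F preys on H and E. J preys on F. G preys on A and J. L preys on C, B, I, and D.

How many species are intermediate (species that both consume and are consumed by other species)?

Intermediate species (has both prey and predators): C, I, F, D, B, J.
Count: 6.

6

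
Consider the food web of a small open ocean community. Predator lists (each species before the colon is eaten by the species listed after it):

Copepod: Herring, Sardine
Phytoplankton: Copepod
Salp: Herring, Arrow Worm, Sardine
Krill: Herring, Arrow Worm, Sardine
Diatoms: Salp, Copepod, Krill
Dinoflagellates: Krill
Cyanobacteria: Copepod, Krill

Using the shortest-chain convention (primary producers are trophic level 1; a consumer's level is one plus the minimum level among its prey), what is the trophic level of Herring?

Diatoms is a producer → level 1.
Salp eats Diatoms → level 2.
Herring eats Salp → level 3.
No prey of Herring is below level 2, so 3 is the minimum.

Trophic level 3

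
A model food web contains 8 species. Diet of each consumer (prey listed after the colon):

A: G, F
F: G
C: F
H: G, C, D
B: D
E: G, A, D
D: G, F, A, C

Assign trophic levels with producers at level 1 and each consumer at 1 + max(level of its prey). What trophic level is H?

G is a producer → level 1.
F eats G → level 2.
A eats F (level 2); other prey at levels: G 1 → level 3.
D eats A (level 3); other prey at levels: G 1, F 2, C 3 → level 4.
H eats D (level 4); other prey at levels: G 1, C 3 → level 5.

Trophic level 5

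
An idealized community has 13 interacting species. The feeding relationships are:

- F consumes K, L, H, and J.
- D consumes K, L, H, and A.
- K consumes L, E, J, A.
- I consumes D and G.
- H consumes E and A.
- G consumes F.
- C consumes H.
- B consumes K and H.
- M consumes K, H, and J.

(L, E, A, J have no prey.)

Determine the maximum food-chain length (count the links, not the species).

4 links

One longest chain: L → K → F → G → I.
It has 5 species and 4 links.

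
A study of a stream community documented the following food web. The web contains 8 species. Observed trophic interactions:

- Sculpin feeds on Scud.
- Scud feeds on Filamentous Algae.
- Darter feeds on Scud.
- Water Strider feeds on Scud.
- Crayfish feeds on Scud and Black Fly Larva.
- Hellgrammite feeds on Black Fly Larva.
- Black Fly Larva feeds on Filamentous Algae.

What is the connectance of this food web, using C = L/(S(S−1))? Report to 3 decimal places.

The web has S = 8 species and L = 8 feeding links.
C = L / (S(S−1)) = 8 / 56 = 0.1429 ≈ 0.143.

C = 0.143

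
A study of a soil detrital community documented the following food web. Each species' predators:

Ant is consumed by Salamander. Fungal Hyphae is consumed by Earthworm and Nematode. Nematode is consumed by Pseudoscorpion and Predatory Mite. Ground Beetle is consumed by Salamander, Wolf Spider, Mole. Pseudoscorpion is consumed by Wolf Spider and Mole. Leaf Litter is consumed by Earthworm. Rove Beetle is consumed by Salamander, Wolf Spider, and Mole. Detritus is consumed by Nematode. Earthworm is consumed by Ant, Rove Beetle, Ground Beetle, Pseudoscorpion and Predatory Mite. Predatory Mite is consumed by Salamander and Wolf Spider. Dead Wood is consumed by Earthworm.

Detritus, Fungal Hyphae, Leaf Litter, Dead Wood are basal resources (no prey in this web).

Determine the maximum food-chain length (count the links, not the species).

One longest chain: Fungal Hyphae → Earthworm → Ant → Salamander.
It has 4 species and 3 links.

3 links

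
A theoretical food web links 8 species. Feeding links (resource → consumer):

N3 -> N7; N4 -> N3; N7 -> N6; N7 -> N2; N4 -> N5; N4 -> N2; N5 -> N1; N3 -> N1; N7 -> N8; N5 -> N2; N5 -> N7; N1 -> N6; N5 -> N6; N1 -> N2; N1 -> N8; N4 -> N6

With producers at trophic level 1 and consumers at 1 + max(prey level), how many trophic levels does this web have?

Producers (level 1): N4.
N4 → N3 → N7 → N8 gives N8 level 4.
No species has a prey at level 4, so no species reaches level 5.

4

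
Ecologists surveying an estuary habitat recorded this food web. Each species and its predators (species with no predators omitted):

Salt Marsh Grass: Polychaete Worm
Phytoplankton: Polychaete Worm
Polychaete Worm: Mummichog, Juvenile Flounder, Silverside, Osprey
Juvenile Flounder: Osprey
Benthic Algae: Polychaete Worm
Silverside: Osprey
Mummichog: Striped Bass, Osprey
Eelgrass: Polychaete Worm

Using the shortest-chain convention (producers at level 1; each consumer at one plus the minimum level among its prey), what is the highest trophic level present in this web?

4

Producers (level 1): Salt Marsh Grass, Eelgrass, Phytoplankton, Benthic Algae.
Following each consumer down to its lowest-level prey: Salt Marsh Grass → Polychaete Worm → Mummichog → Striped Bass (levels 1 through 4).
All prey of Striped Bass (Mummichog 3) are at level 3 or above, so Striped Bass is at level 1 + 3 = 4.
Every consumer has at least one prey at level 3 or below, so none exceeds level 4.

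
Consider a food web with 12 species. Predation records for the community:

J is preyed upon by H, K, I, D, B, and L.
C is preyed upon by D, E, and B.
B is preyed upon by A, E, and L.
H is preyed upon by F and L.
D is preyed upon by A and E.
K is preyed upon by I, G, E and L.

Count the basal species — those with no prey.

Basal species (no prey listed): C, J.
Count: 2.

2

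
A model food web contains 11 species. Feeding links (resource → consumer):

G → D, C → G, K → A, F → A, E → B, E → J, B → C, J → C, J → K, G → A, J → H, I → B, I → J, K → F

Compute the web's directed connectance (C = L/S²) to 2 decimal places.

The web has S = 11 species and L = 14 feeding links.
C = L / S² = 14 / 121 = 0.1157 ≈ 0.12.

C = 0.12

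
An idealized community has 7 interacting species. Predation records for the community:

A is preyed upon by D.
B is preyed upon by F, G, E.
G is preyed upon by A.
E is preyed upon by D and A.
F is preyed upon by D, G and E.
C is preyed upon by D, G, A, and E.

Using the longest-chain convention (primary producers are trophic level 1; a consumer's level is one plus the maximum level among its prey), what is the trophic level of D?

Trophic level 5

B is a producer → level 1.
F eats B → level 2.
E eats F (level 2); other prey at levels: B 1, C 1 → level 3.
A eats E (level 3); other prey at levels: C 1, G 3 → level 4.
D eats A (level 4); other prey at levels: C 1, F 2, E 3 → level 5.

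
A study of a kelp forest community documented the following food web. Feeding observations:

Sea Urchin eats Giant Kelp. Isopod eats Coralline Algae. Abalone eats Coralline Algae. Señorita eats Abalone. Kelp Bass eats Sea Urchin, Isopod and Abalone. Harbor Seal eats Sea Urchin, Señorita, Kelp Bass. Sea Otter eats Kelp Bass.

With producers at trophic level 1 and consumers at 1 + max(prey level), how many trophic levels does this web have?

4

Producers (level 1): Coralline Algae, Giant Kelp.
Coralline Algae → Abalone → Kelp Bass → Harbor Seal gives Harbor Seal level 4.
No species has a prey at level 4, so no species reaches level 5.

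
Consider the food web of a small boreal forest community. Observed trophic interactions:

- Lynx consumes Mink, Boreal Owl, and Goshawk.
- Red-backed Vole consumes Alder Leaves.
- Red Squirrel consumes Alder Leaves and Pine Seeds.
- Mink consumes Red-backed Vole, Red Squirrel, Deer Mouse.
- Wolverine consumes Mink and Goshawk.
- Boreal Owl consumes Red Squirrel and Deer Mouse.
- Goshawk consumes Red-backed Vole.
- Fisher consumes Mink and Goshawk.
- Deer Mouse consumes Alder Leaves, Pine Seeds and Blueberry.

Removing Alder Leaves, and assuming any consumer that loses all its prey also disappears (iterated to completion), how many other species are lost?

Remove Alder Leaves.
Round 1: Red-backed Vole (all prey gone) → extinct.
Round 2: Goshawk (all prey gone) → extinct.
No further losses. Total secondary extinctions: 2.

2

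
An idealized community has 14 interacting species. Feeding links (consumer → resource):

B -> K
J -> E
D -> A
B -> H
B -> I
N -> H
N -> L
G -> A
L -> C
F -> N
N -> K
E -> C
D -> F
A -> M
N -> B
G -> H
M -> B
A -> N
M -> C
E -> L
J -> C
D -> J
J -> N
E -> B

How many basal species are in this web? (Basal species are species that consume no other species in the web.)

Basal species (no prey listed): C, H, K, I.
Count: 4.

4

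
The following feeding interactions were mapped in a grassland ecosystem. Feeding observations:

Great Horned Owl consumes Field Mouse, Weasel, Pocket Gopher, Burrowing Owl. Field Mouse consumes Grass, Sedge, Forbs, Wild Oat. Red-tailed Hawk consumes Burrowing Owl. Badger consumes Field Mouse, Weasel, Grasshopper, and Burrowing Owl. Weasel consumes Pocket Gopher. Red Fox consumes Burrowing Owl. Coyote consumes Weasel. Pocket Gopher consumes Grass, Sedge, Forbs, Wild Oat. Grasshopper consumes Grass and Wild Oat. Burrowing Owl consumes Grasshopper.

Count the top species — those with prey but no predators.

5

Top species (has prey, but nothing eats it): Badger, Great Horned Owl, Red-tailed Hawk, Coyote, Red Fox.
Count: 5.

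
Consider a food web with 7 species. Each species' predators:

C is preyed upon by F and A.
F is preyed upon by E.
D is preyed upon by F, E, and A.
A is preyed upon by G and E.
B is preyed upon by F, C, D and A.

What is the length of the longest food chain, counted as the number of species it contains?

4 species

One longest chain: B → C → F → E.
It has 4 species and 3 links.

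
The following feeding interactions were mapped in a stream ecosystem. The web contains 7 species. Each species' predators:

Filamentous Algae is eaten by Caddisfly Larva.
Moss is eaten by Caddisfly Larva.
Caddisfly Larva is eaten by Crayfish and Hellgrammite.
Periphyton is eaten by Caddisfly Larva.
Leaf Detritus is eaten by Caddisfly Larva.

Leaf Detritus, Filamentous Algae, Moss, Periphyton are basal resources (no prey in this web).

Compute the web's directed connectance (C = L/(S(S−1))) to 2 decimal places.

The web has S = 7 species and L = 6 feeding links.
C = L / (S(S−1)) = 6 / 42 = 0.1429 ≈ 0.14.

C = 0.14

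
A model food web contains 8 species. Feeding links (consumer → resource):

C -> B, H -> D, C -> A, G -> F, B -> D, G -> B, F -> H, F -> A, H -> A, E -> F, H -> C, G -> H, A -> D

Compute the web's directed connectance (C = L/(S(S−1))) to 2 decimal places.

The web has S = 8 species and L = 13 feeding links.
C = L / (S(S−1)) = 13 / 56 = 0.2321 ≈ 0.23.

C = 0.23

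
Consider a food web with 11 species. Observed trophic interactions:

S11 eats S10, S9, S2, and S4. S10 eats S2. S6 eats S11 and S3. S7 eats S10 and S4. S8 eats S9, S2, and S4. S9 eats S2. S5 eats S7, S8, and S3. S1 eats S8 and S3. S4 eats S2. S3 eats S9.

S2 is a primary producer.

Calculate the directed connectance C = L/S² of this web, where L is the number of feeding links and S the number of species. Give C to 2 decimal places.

The web has S = 11 species and L = 20 feeding links.
C = L / S² = 20 / 121 = 0.1653 ≈ 0.17.

C = 0.17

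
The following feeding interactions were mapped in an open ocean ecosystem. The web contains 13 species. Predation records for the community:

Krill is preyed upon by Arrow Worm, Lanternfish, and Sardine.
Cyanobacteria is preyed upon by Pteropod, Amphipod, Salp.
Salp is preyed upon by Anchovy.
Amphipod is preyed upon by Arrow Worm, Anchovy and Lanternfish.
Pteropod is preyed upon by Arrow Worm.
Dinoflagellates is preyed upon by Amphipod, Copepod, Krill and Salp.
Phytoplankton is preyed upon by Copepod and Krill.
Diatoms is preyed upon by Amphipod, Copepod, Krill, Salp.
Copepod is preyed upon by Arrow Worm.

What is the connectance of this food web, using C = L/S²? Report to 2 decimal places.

The web has S = 13 species and L = 22 feeding links.
C = L / S² = 22 / 169 = 0.1302 ≈ 0.13.

C = 0.13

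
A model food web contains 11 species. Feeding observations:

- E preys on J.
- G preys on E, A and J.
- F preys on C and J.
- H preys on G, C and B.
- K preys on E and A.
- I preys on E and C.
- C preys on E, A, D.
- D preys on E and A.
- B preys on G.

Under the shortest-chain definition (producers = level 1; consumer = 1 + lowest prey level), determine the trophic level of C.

Trophic level 2

A is a producer → level 1.
C eats A → level 2.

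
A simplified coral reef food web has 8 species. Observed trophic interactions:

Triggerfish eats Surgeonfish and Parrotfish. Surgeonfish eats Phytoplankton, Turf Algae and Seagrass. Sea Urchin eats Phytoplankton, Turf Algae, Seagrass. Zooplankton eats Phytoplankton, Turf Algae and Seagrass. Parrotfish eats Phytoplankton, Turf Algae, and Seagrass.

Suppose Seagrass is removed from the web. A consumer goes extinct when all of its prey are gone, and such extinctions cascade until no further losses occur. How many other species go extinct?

Remove Seagrass.
Every predator of it retains at least one other prey: Zooplankton still has Phytoplankton, Turf Algae; Parrotfish still has Phytoplankton, Turf Algae; Sea Urchin still has Phytoplankton, Turf Algae; Surgeonfish still has Phytoplankton, Turf Algae.
No consumer loses all prey, so no secondary extinctions occur.

0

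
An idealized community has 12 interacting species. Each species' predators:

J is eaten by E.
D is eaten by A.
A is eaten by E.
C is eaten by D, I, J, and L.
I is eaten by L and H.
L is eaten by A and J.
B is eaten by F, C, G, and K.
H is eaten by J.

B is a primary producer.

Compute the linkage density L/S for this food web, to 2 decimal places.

There are L = 16 links among S = 12 species.
L/S = 16/12 = 1.3333 ≈ 1.33.

L/S = 1.33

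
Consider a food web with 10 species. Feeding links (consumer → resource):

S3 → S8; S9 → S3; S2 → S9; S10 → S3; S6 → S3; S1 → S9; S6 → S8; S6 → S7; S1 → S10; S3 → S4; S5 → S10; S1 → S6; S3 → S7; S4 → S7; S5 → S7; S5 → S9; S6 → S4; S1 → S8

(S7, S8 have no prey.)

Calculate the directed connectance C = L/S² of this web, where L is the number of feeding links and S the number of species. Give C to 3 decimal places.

C = 0.180

The web has S = 10 species and L = 18 feeding links.
C = L / S² = 18 / 100 = 0.1800 ≈ 0.180.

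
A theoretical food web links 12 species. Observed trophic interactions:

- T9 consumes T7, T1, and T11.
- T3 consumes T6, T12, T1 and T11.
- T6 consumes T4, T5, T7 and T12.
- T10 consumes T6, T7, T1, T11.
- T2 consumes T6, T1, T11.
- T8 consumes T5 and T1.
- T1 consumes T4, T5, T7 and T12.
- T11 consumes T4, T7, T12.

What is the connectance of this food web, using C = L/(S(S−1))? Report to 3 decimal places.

The web has S = 12 species and L = 27 feeding links.
C = L / (S(S−1)) = 27 / 132 = 0.2045 ≈ 0.205.

C = 0.205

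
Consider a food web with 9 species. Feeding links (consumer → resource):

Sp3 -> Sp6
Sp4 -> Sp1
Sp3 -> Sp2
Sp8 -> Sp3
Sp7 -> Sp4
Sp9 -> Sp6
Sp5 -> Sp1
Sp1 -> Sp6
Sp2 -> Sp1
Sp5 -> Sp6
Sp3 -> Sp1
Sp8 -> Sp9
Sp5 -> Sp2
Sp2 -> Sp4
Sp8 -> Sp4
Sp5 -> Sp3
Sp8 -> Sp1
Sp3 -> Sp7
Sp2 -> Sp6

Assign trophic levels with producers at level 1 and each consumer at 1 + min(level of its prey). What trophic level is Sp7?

Sp6 is a producer → level 1.
Sp1 eats Sp6 → level 2.
Sp4 eats Sp1 → level 3.
Sp7 eats Sp4 → level 4.
No prey of Sp7 is below level 3, so 4 is the minimum.

Trophic level 4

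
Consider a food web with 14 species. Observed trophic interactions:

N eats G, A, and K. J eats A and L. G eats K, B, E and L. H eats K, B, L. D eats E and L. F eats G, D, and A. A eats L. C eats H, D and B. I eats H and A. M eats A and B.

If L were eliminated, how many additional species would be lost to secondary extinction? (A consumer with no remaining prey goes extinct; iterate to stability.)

Remove L.
Round 1: A (all prey gone) → extinct.
Round 2: J (all prey gone) → extinct.
No further losses. Total secondary extinctions: 2.

2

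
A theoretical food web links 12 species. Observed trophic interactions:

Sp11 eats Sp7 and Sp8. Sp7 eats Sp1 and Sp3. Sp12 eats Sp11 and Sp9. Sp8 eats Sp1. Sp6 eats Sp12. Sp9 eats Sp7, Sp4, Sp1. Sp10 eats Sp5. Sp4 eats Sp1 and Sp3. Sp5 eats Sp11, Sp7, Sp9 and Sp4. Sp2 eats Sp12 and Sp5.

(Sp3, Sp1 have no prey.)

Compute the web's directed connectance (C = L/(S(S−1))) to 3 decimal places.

The web has S = 12 species and L = 20 feeding links.
C = L / (S(S−1)) = 20 / 132 = 0.1515 ≈ 0.152.

C = 0.152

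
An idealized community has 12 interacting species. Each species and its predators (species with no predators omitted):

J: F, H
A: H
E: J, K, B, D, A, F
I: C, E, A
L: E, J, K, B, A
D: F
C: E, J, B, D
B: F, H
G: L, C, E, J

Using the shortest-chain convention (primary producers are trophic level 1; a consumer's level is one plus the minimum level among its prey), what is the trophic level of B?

G is a producer → level 1.
L eats G → level 2.
B eats L → level 3.
No prey of B is below level 2, so 3 is the minimum.

Trophic level 3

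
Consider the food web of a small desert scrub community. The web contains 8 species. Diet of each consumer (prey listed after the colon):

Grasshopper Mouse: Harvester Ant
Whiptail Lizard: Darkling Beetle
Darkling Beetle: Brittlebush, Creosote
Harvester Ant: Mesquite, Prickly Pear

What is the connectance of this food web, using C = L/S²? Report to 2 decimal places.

C = 0.09

The web has S = 8 species and L = 6 feeding links.
C = L / S² = 6 / 64 = 0.0938 ≈ 0.09.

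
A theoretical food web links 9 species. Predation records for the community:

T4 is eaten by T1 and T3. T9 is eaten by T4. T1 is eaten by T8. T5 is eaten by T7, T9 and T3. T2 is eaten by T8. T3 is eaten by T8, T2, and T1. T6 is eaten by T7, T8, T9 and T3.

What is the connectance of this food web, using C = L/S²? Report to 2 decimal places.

C = 0.19

The web has S = 9 species and L = 15 feeding links.
C = L / S² = 15 / 81 = 0.1852 ≈ 0.19.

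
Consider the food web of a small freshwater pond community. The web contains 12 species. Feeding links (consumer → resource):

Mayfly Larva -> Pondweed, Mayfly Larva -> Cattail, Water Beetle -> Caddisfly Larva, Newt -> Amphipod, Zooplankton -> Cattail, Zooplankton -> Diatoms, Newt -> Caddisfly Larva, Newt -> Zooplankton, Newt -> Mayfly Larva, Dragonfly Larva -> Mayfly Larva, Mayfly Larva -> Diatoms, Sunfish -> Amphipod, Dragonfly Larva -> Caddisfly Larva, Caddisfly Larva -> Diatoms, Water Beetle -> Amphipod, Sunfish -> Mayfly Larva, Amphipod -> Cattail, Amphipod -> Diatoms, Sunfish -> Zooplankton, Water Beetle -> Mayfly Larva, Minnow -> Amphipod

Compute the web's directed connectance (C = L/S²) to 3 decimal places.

The web has S = 12 species and L = 21 feeding links.
C = L / S² = 21 / 144 = 0.1458 ≈ 0.146.

C = 0.146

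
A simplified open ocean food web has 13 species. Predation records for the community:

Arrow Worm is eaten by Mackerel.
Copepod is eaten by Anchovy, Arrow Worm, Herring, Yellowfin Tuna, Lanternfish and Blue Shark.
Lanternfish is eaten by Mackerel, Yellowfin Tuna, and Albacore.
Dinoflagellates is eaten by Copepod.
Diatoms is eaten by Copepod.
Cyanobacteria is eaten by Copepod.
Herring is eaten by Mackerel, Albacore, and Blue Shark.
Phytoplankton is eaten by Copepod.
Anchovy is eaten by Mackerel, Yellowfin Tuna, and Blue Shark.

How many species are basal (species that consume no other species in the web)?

Basal species (no prey listed): Diatoms, Cyanobacteria, Dinoflagellates, Phytoplankton.
Count: 4.

4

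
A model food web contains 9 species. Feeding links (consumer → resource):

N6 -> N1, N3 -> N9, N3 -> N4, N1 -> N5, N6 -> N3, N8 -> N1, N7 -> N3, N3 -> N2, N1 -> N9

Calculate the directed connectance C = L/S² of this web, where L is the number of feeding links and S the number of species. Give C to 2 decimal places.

C = 0.11

The web has S = 9 species and L = 9 feeding links.
C = L / S² = 9 / 81 = 0.1111 ≈ 0.11.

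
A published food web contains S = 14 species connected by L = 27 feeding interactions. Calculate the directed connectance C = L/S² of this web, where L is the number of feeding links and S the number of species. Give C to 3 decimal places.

The web has S = 14 species and L = 27 feeding links.
C = L / S² = 27 / 196 = 0.1378 ≈ 0.138.

C = 0.138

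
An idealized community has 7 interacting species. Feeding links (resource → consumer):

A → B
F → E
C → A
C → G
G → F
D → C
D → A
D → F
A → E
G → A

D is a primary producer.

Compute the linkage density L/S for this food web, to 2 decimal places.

There are L = 10 links among S = 7 species.
L/S = 10/7 = 1.4286 ≈ 1.43.

L/S = 1.43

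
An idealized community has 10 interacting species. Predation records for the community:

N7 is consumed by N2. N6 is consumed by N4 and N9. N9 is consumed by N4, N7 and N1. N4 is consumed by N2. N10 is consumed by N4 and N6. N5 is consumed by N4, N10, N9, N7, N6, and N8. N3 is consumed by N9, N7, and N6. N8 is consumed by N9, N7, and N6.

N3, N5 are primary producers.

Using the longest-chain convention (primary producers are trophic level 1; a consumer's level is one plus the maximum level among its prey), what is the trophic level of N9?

N5 is a producer → level 1.
N10 eats N5 → level 2.
N6 eats N10 (level 2); other prey at levels: N3 1, N5 1, N8 2 → level 3.
N9 eats N6 (level 3); other prey at levels: N3 1, N5 1, N8 2 → level 4.

Trophic level 4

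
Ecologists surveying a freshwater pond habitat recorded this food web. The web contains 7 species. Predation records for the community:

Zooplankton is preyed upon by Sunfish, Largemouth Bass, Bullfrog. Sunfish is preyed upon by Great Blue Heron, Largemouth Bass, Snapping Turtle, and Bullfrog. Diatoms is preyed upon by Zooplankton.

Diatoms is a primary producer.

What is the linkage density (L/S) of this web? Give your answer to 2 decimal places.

There are L = 8 links among S = 7 species.
L/S = 8/7 = 1.1429 ≈ 1.14.

L/S = 1.14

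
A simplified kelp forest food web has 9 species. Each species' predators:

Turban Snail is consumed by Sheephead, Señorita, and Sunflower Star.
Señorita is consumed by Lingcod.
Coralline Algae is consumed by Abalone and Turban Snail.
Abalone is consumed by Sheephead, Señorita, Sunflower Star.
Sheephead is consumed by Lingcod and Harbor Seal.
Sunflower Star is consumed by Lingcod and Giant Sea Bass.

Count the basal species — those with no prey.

1

Basal species (no prey listed): Coralline Algae.
Count: 1.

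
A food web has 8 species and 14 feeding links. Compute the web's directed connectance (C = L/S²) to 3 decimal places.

C = 0.219

The web has S = 8 species and L = 14 feeding links.
C = L / S² = 14 / 64 = 0.2188 ≈ 0.219.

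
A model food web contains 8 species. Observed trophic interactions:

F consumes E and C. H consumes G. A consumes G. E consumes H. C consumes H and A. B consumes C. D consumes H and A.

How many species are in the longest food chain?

One longest chain: G → A → C → F.
It has 4 species and 3 links.

4 species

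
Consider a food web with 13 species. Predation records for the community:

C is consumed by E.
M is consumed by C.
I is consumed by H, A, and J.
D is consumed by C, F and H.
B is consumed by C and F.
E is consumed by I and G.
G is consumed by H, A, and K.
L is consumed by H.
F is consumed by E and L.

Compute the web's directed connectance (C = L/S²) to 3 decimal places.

C = 0.107

The web has S = 13 species and L = 18 feeding links.
C = L / S² = 18 / 169 = 0.1065 ≈ 0.107.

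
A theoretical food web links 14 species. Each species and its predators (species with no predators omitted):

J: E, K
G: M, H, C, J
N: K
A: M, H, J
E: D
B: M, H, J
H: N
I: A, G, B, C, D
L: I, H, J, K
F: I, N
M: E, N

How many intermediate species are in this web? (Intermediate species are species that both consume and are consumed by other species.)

9

Intermediate species (has both prey and predators): I, A, G, B, M, H, J, E, N.
Count: 9.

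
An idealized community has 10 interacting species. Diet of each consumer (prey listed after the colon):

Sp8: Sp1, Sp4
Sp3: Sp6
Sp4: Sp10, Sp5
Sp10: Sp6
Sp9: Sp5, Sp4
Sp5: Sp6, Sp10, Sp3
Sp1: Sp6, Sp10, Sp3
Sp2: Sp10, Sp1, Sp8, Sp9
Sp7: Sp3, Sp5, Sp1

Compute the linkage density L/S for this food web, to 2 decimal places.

There are L = 21 links among S = 10 species.
L/S = 21/10 = 2.1000 ≈ 2.10.

L/S = 2.10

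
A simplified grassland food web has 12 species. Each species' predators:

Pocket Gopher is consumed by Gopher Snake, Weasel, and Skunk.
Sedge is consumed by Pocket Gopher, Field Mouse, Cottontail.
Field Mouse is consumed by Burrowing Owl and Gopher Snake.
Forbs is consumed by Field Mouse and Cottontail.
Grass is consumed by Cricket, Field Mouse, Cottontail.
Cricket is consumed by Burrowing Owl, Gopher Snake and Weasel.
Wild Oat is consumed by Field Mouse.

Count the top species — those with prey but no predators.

5

Top species (has prey, but nothing eats it): Cottontail, Weasel, Skunk, Burrowing Owl, Gopher Snake.
Count: 5.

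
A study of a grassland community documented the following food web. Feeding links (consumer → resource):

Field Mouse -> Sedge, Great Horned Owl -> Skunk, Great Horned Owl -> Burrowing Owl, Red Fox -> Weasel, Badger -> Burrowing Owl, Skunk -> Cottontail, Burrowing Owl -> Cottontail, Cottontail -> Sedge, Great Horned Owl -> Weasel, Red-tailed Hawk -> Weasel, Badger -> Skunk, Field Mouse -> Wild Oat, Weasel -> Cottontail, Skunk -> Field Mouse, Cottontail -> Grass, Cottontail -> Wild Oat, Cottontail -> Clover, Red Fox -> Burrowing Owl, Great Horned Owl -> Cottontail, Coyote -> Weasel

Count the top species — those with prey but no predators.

Top species (has prey, but nothing eats it): Red-tailed Hawk, Coyote, Badger, Great Horned Owl, Red Fox.
Count: 5.

5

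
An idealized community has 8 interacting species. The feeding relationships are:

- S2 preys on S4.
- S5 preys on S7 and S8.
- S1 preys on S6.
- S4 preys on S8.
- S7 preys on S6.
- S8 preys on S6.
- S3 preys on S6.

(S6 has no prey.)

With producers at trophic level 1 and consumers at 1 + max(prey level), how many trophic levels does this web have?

Producers (level 1): S6.
S6 → S8 → S4 → S2 gives S2 level 4.
No species has a prey at level 4, so no species reaches level 5.

4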